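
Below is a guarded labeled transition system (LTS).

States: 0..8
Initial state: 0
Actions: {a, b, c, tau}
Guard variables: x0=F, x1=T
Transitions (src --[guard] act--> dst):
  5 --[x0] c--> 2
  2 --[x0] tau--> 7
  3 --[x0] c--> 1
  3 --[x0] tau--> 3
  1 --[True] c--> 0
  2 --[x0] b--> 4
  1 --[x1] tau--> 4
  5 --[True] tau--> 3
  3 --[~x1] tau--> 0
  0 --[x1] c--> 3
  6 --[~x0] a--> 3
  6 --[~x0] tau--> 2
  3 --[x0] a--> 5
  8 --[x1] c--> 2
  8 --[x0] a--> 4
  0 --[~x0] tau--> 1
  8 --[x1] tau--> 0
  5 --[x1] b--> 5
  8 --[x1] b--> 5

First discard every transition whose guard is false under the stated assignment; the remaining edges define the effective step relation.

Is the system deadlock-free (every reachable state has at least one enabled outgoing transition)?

R = {0,1,3,4}
  0: c→3  tau→1  [2 exit(s)]
  1: c→0  tau→4  [2 exit(s)]
  3: ∅  [STUCK]
  4: ∅  [STUCK]
witness 3: c

Answer: DEADLOCK at state 3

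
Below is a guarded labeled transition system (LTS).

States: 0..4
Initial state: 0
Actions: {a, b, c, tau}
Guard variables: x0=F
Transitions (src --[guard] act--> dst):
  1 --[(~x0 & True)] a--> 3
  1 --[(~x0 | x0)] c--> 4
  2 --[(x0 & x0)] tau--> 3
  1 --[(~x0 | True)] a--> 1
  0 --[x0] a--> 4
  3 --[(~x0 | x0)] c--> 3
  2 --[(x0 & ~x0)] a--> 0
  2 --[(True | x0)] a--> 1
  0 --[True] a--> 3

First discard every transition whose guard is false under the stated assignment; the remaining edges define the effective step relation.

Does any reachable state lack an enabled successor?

Answer: DEADLOCK-FREE

Trace:
R = {0,3}
  0: a→3  [1 out]
  3: c→3  [1 out]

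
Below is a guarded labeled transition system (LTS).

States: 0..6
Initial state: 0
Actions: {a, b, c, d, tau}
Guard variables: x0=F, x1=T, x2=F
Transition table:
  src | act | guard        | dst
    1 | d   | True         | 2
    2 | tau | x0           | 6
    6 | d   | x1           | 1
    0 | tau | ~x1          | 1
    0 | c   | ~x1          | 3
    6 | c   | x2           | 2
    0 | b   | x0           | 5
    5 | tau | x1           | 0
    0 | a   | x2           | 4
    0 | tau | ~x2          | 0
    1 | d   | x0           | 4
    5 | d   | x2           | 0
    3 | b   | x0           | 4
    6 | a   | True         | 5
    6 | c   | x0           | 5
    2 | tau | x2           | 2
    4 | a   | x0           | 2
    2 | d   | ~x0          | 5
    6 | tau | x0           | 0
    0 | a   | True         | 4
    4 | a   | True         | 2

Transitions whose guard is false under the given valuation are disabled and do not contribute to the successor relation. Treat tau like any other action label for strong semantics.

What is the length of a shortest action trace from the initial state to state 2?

Answer: 2

Trace:
Layered search for 2:
  L0 = {0}
  L1 = {4}
  L2 = {2}
depth(2)=2, e.g. a·a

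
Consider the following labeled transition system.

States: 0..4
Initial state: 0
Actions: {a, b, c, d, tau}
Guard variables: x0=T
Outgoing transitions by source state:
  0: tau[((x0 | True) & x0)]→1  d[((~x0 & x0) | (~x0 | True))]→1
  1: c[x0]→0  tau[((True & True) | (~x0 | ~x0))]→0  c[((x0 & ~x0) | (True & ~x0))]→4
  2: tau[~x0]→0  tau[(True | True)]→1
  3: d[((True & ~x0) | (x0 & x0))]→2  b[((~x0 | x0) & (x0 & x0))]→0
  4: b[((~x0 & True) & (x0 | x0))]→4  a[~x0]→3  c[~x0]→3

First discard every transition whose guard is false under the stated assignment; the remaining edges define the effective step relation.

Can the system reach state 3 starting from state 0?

Answer: UNREACHABLE

Analysis:
7 transition(s) survive guard evaluation.
depth 0: {0}
depth 1: {1}  cumulative {0,1}
Reach set: {0,1}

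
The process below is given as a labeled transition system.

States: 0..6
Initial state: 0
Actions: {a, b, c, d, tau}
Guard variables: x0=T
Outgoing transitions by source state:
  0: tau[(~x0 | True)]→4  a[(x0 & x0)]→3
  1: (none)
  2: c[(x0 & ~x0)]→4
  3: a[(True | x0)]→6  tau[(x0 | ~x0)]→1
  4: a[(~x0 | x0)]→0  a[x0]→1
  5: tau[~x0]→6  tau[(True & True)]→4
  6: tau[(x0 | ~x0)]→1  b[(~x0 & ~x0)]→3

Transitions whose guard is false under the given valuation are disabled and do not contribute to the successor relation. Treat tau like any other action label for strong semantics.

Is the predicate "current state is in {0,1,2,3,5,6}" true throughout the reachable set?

Answer: INVARIANT VIOLATED at state 4

Working:
Allowed set {0,1,2,3,5,6}
Reachable = {0,1,3,4,6}
  0: ✓
  1: ✓
  3: ✓
  4: VIOLATES
  6: ✓
counterexample path to 4: tau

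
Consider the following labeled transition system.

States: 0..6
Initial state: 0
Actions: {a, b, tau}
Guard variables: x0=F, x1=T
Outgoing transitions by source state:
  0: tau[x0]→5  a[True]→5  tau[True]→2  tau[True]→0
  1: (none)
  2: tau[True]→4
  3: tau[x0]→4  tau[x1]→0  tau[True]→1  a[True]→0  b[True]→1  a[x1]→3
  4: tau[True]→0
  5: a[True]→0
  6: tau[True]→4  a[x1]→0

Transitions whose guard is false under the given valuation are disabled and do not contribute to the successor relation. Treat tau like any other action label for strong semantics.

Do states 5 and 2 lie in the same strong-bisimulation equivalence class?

Answer: NOT BISIMILAR

Working:
Refine partition for ~:
  P[0] = {{0,1,2,3,4,5,6}}
  P[1] = {{0,6},{1},{2,4},{3},{5}}
  P[2] = {{0},{1},{2},{3},{4},{5},{6}}
Fixed point at round 3; 7 class(es).
5∈{5}, 2∈{2}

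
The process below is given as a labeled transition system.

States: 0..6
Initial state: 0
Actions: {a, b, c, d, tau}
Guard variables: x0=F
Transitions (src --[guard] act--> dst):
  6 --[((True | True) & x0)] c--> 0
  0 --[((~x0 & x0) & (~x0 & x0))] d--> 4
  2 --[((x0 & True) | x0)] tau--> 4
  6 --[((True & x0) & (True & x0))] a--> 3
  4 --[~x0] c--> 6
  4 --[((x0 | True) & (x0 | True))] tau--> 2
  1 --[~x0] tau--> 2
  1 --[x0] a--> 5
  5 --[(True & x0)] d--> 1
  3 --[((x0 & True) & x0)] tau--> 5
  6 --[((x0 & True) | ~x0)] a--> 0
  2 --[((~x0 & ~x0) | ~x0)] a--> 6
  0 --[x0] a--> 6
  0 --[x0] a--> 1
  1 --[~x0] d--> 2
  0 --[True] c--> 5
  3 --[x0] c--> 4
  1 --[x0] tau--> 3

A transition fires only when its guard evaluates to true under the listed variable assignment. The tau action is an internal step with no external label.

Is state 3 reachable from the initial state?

After dropping false guards: 7 live edges.
L0 = {0}
L1 = {5}  cumulative {0,5}
Reachable = {0,5}

Answer: UNREACHABLE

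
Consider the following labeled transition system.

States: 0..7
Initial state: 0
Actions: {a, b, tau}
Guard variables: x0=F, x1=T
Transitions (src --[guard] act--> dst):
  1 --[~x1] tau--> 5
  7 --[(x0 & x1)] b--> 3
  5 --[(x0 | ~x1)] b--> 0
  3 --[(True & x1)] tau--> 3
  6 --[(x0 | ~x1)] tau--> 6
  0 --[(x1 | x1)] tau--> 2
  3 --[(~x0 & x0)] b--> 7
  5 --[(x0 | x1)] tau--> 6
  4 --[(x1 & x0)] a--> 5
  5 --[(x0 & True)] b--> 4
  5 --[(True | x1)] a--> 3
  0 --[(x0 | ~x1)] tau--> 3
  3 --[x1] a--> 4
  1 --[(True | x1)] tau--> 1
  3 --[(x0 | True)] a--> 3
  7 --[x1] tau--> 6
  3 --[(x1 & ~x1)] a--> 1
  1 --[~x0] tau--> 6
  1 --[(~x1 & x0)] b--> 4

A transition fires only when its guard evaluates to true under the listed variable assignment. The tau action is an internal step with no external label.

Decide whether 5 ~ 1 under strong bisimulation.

Answer: NOT BISIMILAR

Working:
Refine partition for ~:
  round 0: {{0,1,2,3,4,5,6,7}}
  round 1: {{0,1,7},{2,4,6},{3,5}}
  round 2: {{0,7},{1},{2,4,6},{3},{5}}
Fixed point at round 3; 5 class(es).
5∈{5}, 1∈{1}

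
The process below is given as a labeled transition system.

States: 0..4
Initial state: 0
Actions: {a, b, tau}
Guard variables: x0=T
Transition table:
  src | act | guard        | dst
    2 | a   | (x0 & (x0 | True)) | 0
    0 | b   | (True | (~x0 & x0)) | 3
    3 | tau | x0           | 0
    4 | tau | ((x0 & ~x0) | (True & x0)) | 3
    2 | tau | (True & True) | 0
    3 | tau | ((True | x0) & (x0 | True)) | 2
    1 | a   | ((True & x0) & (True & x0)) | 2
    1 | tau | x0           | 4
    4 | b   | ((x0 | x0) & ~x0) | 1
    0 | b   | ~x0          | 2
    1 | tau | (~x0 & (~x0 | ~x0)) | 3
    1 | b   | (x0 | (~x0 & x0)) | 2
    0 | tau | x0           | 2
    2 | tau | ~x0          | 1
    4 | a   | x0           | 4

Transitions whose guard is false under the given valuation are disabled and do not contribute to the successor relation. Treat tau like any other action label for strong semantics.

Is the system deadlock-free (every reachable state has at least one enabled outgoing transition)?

Answer: DEADLOCK-FREE

Analysis:
Reachable = {0,2,3}
  0: b→3  tau→2  [2 exit(s)]
  2: a→0  tau→0  [2 exit(s)]
  3: tau→0  tau→2  [2 exit(s)]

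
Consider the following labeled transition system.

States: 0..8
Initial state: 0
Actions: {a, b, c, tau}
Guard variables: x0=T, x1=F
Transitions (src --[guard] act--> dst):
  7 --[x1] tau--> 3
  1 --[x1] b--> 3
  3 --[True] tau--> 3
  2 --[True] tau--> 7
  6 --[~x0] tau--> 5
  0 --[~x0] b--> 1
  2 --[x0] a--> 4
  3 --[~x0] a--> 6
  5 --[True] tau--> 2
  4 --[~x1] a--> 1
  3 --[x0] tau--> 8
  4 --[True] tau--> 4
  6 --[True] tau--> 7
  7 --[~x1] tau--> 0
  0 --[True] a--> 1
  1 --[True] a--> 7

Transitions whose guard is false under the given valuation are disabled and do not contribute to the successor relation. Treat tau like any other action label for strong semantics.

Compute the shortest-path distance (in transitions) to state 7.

Answer: 2

Trace:
Breadth-first toward 7:
  Layer 0: {0}
  Layer 1: {1}
  Layer 2: {7}
7 enters at depth 2; path a·a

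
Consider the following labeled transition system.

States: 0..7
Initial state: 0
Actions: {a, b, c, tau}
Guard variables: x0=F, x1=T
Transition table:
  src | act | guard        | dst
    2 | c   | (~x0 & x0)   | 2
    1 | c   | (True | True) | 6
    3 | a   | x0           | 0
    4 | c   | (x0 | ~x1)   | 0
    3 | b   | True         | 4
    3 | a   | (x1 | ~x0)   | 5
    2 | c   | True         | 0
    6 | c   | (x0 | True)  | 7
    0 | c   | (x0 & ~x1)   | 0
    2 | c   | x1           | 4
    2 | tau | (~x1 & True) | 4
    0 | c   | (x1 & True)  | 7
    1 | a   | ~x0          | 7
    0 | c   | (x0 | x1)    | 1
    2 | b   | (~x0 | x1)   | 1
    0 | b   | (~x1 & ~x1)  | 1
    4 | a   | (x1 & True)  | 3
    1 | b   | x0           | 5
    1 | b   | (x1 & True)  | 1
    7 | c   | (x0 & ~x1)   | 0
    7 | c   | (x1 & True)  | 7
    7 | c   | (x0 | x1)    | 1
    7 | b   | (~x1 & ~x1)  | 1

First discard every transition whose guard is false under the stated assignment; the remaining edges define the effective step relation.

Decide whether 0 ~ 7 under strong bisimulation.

Answer: BISIMILAR

Working:
Compute ~ classes (split until stable):
  π0 = {{0,1,2,3,4,5,6,7}}
  π1 = {{0,6,7},{1},{2},{3},{4},{5}}
  π2 = {{0,7},{1},{2},{3},{4},{5},{6}}
Fixed point at round 3; 7 class(es).
[0]={0,7}  [7]={0,7}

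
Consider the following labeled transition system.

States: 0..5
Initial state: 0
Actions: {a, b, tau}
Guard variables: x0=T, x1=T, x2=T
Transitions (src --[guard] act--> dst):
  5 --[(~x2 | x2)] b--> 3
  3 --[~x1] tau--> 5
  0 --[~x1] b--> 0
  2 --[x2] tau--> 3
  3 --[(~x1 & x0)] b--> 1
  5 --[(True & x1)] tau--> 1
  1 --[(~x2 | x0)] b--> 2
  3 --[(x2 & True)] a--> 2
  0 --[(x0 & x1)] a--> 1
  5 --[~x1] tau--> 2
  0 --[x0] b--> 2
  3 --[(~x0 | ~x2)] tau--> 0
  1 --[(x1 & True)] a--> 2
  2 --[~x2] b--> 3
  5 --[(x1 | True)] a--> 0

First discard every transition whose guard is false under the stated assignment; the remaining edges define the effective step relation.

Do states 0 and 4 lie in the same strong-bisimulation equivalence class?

Answer: NOT BISIMILAR

Working:
Compute ~ classes (split until stable):
  round 0: {{0,1,2,3,4,5}}
  round 1: {{0,1},{2},{3},{4},{5}}
  round 2: {{0},{1},{2},{3},{4},{5}}
Fixed point at round 3; 6 class(es).
0∈{0}, 4∈{4}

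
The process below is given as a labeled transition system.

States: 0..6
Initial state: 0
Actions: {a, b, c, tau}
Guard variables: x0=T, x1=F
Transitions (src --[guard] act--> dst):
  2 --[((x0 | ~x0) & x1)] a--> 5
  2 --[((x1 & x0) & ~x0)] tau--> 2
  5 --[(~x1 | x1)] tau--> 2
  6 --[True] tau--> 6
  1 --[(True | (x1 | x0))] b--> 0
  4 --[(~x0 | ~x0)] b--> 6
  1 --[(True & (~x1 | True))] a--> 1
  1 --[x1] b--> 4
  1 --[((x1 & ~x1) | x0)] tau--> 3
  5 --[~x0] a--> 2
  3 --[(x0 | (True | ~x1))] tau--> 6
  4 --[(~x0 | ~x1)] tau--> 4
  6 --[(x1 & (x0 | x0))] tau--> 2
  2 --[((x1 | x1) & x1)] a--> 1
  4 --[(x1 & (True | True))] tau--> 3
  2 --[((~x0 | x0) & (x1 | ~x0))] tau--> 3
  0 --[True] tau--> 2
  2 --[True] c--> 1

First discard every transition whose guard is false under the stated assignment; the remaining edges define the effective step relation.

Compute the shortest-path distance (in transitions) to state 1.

Answer: 2

Trace:
Breadth-first toward 1:
  L0 = {0}
  L1 = {2}
  L2 = {1}
depth(1)=2, e.g. tau·c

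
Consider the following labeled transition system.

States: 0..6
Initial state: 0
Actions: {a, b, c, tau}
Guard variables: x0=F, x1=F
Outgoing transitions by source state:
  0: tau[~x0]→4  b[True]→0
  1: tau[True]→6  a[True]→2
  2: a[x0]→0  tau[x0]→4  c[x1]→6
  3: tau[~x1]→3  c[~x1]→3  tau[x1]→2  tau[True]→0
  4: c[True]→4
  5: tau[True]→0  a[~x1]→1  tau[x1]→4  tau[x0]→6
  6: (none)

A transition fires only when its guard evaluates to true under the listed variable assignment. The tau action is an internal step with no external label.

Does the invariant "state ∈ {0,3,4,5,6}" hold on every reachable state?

Answer: INVARIANT HOLDS

Trace:
Allowed set {0,3,4,5,6}
R = {0,4}
  0: ✓
  4: ✓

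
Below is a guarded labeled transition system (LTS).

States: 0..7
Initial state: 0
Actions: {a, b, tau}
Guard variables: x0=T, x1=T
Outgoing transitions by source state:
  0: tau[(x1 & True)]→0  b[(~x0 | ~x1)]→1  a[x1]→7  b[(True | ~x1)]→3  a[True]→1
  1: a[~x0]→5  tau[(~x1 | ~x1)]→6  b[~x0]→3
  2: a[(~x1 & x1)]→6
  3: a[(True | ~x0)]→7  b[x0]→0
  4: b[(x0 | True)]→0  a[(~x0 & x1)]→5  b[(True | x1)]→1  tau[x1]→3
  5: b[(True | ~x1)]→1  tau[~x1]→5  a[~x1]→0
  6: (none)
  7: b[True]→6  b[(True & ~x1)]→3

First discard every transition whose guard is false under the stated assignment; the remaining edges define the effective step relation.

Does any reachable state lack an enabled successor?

Reach set: {0,1,3,6,7}
  0: a→1  a→7  b→3  tau→0  [4 exit(s)]
  1: ∅  [no exit]
  3: a→7  b→0  [2 exit(s)]
  6: ∅  [no exit]
  7: b→6  [1 exit(s)]
trace reaching 1: a

Answer: DEADLOCK at state 1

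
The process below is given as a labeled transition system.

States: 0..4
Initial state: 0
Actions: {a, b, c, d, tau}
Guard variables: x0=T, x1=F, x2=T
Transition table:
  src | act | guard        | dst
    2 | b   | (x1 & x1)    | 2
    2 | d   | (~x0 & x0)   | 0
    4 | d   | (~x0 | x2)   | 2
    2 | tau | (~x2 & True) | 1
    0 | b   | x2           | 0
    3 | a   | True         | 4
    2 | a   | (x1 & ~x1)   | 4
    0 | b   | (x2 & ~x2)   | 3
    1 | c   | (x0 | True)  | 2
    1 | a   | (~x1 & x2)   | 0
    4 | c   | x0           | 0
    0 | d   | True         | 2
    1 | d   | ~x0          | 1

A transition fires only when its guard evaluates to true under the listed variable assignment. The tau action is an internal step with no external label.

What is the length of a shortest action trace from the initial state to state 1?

BFS to 1:
  Layer 0: {0}
  Layer 1: {2}
1 never appears.

Answer: UNREACHABLE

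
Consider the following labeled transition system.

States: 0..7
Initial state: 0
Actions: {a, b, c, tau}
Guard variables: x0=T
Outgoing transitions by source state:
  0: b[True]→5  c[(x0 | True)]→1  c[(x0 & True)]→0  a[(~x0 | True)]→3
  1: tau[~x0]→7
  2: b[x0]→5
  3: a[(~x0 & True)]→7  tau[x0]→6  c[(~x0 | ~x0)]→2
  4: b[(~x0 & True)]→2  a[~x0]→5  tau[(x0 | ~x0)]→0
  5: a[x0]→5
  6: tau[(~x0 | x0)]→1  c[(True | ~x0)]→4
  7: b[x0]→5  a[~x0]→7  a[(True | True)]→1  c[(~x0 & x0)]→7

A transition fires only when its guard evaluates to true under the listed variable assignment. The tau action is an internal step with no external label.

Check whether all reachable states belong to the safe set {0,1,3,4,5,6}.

Answer: INVARIANT HOLDS

Trace:
Allowed set {0,1,3,4,5,6}
R = {0,1,3,4,5,6}
  0: safe
  1: safe
  3: safe
  4: safe
  5: safe
  6: safe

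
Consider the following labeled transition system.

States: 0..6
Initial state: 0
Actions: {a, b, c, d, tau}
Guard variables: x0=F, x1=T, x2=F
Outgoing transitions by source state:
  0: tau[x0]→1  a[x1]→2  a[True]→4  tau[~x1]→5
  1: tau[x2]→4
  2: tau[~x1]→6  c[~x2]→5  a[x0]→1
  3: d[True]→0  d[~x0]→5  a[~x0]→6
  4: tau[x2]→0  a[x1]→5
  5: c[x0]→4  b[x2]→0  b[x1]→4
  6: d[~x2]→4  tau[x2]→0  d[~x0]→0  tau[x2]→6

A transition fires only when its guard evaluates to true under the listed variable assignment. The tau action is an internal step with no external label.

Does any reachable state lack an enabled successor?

Answer: DEADLOCK-FREE

Working:
Reachable = {0,2,4,5}
  0: a→2  a→4  [deg 2]
  2: c→5  [deg 1]
  4: a→5  [deg 1]
  5: b→4  [deg 1]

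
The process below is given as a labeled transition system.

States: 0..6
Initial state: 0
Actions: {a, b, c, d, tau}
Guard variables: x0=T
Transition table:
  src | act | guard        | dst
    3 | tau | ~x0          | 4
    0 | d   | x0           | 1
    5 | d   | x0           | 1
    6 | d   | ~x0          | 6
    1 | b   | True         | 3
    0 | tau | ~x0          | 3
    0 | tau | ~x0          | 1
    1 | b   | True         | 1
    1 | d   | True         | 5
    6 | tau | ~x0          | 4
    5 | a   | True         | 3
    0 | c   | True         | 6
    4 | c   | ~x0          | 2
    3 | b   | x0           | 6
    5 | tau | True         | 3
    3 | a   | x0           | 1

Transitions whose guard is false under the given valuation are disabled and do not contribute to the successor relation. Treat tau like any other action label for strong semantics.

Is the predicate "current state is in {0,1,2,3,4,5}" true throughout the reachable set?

Safe = {0,1,2,3,4,5}
Reachable = {0,1,3,5,6}
  0: ok
  1: ok
  3: ok
  5: ok
  6: VIOLATES
witness against invariant: c → 6

Answer: INVARIANT VIOLATED at state 6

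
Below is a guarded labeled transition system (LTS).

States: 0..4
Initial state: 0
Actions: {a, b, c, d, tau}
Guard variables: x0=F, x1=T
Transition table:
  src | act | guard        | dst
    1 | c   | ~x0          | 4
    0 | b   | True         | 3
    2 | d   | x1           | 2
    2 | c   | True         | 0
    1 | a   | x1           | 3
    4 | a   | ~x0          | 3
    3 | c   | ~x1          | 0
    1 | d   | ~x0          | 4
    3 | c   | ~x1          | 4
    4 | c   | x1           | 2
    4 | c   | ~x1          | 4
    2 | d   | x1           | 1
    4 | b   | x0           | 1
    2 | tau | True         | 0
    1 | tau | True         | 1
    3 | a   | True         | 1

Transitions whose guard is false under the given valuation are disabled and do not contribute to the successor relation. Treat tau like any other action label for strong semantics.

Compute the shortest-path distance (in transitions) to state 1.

Layered search for 1:
  L0 = {0}
  L1 = {3}
  L2 = {1}
first hit 1 at d=2 via b·a

Answer: 2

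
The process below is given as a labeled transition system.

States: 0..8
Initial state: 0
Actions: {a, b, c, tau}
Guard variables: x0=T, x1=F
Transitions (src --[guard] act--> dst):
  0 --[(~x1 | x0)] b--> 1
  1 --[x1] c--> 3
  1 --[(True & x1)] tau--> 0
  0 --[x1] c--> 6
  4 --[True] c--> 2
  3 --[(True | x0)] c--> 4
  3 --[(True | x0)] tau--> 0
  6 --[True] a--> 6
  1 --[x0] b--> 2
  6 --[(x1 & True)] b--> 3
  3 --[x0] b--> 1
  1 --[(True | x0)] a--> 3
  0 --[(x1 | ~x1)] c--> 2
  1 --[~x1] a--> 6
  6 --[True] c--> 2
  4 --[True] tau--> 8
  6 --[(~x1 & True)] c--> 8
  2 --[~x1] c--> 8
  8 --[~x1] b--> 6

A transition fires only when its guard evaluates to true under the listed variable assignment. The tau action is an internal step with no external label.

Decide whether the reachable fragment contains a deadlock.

Answer: DEADLOCK-FREE

Working:
Reach set: {0,1,2,3,4,6,8}
  0: b→1  c→2  [deg 2]
  1: a→3  a→6  b→2  [deg 3]
  2: c→8  [deg 1]
  3: b→1  c→4  tau→0  [deg 3]
  4: c→2  tau→8  [deg 2]
  6: a→6  c→2  c→8  [deg 3]
  8: b→6  [deg 1]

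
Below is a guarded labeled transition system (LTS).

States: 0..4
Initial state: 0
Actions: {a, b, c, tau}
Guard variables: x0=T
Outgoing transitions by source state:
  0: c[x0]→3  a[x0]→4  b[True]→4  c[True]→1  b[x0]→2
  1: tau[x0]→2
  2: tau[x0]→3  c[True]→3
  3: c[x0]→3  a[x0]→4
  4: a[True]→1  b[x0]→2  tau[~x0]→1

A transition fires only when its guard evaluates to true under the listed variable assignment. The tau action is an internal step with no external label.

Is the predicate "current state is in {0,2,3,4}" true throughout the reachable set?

Answer: INVARIANT VIOLATED at state 1

Analysis:
Allowed set {0,2,3,4}
Reachable = {0,1,2,3,4}
  0: safe
  1: outside
  2: safe
  3: safe
  4: safe
reach 1 via c — violates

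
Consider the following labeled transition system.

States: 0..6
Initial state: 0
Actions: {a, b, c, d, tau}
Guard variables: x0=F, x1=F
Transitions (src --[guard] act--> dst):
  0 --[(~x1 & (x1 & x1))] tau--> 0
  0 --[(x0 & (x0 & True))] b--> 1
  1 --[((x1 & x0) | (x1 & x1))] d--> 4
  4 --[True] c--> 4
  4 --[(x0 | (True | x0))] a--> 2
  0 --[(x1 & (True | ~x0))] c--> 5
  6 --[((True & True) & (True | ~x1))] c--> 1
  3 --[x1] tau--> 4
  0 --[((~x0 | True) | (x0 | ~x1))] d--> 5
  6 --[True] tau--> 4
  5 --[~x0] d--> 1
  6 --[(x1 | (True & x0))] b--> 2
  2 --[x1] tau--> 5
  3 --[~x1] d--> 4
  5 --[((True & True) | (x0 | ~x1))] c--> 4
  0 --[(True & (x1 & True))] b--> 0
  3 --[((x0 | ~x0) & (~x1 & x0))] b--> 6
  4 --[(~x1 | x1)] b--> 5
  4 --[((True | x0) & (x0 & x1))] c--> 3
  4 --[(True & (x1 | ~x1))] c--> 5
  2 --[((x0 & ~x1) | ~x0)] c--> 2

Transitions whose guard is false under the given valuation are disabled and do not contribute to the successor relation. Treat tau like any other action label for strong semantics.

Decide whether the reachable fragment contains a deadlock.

R = {0,1,2,4,5}
  0: d→5  [deg 1]
  1: ∅  [no exit]
  2: c→2  [deg 1]
  4: a→2  b→5  c→4  c→5  [deg 4]
  5: c→4  d→1  [deg 2]
Path to 1: d·d

Answer: DEADLOCK at state 1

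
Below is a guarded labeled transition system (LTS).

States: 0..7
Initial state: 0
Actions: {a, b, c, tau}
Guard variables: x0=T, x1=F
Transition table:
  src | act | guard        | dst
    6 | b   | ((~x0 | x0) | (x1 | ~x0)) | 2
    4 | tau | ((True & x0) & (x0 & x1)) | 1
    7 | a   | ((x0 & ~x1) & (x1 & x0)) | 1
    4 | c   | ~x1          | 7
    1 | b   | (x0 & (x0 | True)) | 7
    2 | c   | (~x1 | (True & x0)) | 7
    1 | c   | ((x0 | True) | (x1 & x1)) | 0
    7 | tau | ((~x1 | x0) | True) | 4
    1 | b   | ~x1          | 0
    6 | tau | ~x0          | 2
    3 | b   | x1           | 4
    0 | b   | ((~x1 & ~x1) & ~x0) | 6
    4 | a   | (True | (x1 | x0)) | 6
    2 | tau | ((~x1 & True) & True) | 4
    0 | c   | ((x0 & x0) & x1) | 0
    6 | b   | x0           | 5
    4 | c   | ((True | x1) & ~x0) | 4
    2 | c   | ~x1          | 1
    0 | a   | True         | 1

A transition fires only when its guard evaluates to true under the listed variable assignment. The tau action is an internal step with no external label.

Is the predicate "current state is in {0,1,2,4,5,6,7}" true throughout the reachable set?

Allowed set {0,1,2,4,5,6,7}
Reach set: {0,1,2,4,5,6,7}
  0: safe
  1: safe
  2: safe
  4: safe
  5: safe
  6: safe
  7: safe

Answer: INVARIANT HOLDS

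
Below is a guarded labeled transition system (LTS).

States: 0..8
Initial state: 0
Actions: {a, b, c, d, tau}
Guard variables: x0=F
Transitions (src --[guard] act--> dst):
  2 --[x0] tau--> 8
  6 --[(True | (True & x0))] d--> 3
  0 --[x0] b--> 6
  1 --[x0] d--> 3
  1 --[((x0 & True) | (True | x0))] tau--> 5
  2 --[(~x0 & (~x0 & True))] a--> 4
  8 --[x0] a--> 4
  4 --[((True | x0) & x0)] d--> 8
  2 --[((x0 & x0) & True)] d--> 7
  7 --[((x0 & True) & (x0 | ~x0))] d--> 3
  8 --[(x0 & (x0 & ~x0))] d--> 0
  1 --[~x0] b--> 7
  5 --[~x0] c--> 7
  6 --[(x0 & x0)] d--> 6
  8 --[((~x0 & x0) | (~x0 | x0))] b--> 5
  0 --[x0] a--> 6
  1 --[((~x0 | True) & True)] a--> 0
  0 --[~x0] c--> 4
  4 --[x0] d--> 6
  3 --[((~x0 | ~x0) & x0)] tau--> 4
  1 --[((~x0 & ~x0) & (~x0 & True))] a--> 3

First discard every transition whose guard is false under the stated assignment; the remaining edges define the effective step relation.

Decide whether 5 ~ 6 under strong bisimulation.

Bisimulation quotient by refinement:
  round 0: {{0,1,2,3,4,5,6,7,8}}
  round 1: {{0,5},{1},{2},{3,4,7},{6},{8}}
Fixed point at round 2; 6 class(es).
5∈{0,5}, 6∈{6}

Answer: NOT BISIMILAR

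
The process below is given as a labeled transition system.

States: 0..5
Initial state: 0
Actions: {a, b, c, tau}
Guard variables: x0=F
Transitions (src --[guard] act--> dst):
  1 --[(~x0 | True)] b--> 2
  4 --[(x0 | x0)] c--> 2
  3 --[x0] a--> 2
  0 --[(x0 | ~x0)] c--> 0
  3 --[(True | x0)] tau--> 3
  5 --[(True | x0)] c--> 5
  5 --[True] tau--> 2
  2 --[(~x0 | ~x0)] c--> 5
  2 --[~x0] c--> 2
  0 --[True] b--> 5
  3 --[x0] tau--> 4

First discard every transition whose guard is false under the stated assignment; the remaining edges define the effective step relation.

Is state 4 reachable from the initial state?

8 transition(s) survive guard evaluation.
Layer 0: {0}
Layer 1: {5}  cumulative {0,5}
Layer 2: {2}  cumulative {0,2,5}
Reach set: {0,2,5}

Answer: UNREACHABLE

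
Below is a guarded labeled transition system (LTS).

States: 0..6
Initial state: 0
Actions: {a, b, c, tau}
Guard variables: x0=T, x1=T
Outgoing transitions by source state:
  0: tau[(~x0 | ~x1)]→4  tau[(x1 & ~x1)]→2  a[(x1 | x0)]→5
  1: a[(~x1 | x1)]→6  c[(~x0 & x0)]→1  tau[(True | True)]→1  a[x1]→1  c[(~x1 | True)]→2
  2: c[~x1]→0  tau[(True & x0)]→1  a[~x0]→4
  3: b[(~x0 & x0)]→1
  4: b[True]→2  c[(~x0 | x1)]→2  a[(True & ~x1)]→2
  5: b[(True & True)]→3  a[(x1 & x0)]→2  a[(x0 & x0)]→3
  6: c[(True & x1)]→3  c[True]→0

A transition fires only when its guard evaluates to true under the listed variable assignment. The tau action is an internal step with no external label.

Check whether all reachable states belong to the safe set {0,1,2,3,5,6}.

Inv-set: {0,1,2,3,5,6}
Reachable = {0,1,2,3,5,6}
  0: safe
  1: safe
  2: safe
  3: safe
  5: safe
  6: safe

Answer: INVARIANT HOLDS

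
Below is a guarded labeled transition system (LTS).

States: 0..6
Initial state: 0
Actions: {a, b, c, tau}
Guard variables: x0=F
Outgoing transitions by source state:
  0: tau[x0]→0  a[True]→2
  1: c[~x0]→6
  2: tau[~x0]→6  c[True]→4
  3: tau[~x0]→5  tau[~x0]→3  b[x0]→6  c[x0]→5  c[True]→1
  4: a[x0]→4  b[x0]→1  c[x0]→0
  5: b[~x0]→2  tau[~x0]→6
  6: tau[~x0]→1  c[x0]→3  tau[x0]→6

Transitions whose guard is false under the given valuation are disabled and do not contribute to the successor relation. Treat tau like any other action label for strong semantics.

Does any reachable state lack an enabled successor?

Reachable = {0,1,2,4,6}
  0: a→2  [1 exit(s)]
  1: c→6  [1 exit(s)]
  2: c→4  tau→6  [2 exit(s)]
  4: ∅  [STUCK]
  6: tau→1  [1 exit(s)]
witness 4: a·c

Answer: DEADLOCK at state 4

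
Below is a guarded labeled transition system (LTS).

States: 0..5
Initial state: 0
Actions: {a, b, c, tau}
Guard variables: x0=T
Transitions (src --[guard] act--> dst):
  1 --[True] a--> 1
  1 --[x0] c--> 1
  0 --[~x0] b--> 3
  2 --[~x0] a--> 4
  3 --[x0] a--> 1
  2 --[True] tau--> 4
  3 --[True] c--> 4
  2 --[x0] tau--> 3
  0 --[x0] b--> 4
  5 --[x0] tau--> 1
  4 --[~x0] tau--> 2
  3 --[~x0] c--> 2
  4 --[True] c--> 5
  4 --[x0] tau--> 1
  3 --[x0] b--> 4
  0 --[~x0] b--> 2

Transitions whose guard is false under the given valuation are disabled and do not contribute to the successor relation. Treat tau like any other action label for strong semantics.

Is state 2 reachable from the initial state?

Answer: UNREACHABLE

Trace:
11 transition(s) survive guard evaluation.
Layer 0: {0}
Layer 1: {4}  now seen {0,4}
Layer 2: {1,5}  now seen {0,1,4,5}
Reach set: {0,1,4,5}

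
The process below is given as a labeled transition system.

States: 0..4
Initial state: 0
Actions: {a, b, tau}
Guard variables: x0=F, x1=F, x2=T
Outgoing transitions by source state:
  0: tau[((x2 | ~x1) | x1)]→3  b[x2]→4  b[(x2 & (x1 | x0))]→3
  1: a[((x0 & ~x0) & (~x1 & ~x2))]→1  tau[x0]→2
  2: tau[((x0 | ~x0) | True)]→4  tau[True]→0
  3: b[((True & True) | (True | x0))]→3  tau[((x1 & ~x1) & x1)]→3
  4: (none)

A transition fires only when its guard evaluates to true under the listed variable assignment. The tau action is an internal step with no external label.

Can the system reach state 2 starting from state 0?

After dropping false guards: 5 live edges.
Layer 0: {0}
Layer 1: {3,4}  now seen {0,3,4}
Reach set: {0,3,4}

Answer: UNREACHABLE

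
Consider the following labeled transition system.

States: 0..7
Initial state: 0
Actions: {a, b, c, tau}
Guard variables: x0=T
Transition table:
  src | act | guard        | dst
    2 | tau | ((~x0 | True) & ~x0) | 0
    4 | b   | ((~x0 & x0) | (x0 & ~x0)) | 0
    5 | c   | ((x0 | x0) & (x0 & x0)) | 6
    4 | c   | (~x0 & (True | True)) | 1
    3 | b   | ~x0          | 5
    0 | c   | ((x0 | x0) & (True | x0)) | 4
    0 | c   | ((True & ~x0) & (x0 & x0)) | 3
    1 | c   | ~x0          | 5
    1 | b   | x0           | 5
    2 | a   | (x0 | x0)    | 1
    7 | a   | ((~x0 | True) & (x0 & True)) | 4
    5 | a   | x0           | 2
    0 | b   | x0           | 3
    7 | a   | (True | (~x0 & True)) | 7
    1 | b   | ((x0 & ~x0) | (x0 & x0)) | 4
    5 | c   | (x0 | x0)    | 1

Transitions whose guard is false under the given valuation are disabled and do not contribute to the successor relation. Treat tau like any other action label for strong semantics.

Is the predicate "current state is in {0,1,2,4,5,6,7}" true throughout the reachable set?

Allowed set {0,1,2,4,5,6,7}
Reach set: {0,3,4}
  0: ✓
  3: ✗ unsafe
  4: ✓
witness against invariant: b → 3

Answer: INVARIANT VIOLATED at state 3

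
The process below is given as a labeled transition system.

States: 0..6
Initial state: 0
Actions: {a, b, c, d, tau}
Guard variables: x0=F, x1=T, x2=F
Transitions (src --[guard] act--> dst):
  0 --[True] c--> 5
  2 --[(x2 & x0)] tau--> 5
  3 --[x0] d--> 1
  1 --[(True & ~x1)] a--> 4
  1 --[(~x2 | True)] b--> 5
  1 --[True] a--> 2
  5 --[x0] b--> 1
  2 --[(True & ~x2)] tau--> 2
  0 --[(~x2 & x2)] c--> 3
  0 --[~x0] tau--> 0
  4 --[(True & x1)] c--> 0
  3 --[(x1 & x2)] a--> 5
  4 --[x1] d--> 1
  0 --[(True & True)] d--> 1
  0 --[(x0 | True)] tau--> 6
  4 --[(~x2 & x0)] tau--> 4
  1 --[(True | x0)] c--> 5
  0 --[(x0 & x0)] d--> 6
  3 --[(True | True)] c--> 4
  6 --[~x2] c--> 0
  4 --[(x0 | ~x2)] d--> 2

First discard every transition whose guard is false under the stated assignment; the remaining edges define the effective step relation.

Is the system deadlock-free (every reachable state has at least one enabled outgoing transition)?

R = {0,1,2,5,6}
  0: c→5  d→1  tau→0  tau→6  [4 exit(s)]
  1: a→2  b→5  c→5  [3 exit(s)]
  2: tau→2  [1 exit(s)]
  5: ∅  [no exit]
  6: c→0  [1 exit(s)]
witness 5: c

Answer: DEADLOCK at state 5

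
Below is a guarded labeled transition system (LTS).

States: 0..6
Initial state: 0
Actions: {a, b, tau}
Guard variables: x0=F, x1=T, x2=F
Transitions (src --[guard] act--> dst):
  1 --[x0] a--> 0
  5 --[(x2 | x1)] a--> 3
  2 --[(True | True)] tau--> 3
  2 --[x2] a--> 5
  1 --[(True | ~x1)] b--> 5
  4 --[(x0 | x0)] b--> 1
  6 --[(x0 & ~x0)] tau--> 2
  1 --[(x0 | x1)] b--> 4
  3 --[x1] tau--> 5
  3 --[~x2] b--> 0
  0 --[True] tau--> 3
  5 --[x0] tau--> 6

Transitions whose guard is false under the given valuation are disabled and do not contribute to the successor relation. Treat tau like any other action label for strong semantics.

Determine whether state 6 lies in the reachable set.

After dropping false guards: 7 live edges.
L0 = {0}
L1 = {3}  cumulative {0,3}
L2 = {5}  cumulative {0,3,5}
Reach set: {0,3,5}

Answer: UNREACHABLE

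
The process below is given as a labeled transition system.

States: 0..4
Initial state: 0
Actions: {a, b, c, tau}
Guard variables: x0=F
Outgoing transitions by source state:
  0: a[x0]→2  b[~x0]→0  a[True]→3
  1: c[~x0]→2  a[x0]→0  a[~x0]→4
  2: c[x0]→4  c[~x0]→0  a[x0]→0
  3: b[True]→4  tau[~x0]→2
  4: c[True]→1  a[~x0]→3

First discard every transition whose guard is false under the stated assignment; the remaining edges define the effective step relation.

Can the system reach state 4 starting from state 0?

Answer: REACHABLE

Trace:
After dropping false guards: 9 live edges.
depth 0: {0}
depth 1: {3}  cumulative {0,3}
depth 2: {2,4}  cumulative {0,2,3,4}
depth 3: {1}  cumulative {0,1,2,3,4}
Reachable = {0,1,2,3,4}
Path to 4: a·b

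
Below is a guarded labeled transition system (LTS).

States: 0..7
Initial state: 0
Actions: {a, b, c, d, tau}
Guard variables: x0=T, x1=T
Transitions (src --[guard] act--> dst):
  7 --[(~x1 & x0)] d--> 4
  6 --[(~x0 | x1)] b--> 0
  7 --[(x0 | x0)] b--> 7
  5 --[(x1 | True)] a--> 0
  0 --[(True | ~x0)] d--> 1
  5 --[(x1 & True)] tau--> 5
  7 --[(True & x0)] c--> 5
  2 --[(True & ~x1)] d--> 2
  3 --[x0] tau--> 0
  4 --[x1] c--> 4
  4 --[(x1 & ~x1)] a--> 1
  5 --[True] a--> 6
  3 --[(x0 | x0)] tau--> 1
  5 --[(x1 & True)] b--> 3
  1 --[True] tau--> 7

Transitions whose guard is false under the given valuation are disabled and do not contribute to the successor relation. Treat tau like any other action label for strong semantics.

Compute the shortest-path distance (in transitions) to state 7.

Answer: 2

Analysis:
BFS to 7:
  L0 = {0}
  L1 = {1}
  L2 = {7}
7 enters at depth 2; path d·tau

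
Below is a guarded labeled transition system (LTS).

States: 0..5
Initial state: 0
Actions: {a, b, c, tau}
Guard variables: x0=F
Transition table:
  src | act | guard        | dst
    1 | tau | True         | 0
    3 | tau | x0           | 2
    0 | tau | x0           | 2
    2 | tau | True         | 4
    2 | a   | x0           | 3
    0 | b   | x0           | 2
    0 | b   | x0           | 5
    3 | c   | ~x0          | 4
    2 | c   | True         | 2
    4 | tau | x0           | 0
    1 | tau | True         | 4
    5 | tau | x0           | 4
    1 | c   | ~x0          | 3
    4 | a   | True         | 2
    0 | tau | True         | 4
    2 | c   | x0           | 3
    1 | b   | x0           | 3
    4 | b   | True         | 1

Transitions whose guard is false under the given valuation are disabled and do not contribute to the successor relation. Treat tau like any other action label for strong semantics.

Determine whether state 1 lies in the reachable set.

Answer: REACHABLE

Trace:
9 transition(s) survive guard evaluation.
Layer 0: {0}
Layer 1: {4}  total {0,4}
Layer 2: {1,2}  total {0,1,2,4}
Layer 3: {3}  total {0,1,2,3,4}
Reachable = {0,1,2,3,4}
trace reaching 1: tau·b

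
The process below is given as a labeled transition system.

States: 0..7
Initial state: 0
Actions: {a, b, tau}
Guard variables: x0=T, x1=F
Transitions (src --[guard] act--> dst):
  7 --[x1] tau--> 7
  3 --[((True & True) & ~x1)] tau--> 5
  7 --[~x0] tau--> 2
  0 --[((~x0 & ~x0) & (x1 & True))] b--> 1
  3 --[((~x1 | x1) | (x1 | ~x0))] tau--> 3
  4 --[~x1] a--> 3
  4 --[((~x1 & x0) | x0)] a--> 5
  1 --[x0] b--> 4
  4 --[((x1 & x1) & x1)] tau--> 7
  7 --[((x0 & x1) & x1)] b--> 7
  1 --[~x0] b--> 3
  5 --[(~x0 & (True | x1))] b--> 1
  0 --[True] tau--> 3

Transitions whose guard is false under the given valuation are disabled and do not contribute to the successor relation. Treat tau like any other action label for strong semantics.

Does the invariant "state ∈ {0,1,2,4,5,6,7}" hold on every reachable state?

Safe = {0,1,2,4,5,6,7}
Reach set: {0,3,5}
  0: safe
  3: outside
  5: safe
reach 3 via tau — violates

Answer: INVARIANT VIOLATED at state 3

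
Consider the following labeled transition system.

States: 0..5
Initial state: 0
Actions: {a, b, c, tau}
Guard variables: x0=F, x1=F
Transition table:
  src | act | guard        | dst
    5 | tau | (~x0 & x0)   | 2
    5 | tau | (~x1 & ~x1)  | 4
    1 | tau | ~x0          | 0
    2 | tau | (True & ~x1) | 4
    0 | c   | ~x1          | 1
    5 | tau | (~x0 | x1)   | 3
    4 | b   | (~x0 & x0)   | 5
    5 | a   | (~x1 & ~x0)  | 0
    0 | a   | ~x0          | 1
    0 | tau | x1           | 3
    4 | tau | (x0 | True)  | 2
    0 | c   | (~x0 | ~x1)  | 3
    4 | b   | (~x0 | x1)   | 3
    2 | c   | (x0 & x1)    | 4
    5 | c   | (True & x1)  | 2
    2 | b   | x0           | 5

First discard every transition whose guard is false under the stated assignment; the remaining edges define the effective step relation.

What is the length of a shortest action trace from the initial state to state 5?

Layered search for 5:
  Layer 0: {0}
  Layer 1: {1,3}
5 never appears.

Answer: UNREACHABLE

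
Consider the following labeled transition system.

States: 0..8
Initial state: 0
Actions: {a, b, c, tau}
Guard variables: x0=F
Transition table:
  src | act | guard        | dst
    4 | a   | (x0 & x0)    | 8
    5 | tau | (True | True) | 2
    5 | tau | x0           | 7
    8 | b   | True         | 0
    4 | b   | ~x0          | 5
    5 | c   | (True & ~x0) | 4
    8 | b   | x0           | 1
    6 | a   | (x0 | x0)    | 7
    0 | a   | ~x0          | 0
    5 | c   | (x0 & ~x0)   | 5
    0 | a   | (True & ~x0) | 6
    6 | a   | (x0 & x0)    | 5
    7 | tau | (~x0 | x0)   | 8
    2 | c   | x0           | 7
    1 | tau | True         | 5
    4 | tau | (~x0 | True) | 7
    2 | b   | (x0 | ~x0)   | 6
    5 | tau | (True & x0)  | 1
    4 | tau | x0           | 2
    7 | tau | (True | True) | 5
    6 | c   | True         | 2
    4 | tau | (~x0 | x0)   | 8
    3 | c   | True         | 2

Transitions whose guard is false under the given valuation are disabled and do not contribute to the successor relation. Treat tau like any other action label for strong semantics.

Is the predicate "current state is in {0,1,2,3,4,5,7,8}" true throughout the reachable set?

Safe = {0,1,2,3,4,5,7,8}
Reach set: {0,2,6}
  0: ✓
  2: ✓
  6: VIOLATES
reach 6 via a — violates

Answer: INVARIANT VIOLATED at state 6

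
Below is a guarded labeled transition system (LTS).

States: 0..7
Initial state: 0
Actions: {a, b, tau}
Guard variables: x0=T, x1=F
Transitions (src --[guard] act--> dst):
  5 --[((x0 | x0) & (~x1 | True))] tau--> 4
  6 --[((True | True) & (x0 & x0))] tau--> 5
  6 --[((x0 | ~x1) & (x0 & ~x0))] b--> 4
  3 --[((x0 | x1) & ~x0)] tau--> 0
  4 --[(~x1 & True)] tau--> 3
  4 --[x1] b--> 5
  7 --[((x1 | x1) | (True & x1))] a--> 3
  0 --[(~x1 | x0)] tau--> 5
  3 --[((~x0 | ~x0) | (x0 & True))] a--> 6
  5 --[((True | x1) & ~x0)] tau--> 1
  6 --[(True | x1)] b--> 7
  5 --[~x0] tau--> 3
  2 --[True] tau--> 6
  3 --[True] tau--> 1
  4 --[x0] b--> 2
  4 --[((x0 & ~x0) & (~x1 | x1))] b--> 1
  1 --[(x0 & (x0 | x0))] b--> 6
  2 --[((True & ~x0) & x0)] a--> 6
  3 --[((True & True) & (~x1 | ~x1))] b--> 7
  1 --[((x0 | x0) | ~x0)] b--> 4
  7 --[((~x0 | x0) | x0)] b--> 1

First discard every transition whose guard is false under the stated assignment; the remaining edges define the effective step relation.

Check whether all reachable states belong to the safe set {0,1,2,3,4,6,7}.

Answer: INVARIANT VIOLATED at state 5

Working:
Inv-set: {0,1,2,3,4,6,7}
R = {0,1,2,3,4,5,6,7}
  0: ✓
  1: ✓
  2: ✓
  3: ✓
  4: ✓
  5: VIOLATES
  6: ✓
  7: ✓
reach 5 via tau — violates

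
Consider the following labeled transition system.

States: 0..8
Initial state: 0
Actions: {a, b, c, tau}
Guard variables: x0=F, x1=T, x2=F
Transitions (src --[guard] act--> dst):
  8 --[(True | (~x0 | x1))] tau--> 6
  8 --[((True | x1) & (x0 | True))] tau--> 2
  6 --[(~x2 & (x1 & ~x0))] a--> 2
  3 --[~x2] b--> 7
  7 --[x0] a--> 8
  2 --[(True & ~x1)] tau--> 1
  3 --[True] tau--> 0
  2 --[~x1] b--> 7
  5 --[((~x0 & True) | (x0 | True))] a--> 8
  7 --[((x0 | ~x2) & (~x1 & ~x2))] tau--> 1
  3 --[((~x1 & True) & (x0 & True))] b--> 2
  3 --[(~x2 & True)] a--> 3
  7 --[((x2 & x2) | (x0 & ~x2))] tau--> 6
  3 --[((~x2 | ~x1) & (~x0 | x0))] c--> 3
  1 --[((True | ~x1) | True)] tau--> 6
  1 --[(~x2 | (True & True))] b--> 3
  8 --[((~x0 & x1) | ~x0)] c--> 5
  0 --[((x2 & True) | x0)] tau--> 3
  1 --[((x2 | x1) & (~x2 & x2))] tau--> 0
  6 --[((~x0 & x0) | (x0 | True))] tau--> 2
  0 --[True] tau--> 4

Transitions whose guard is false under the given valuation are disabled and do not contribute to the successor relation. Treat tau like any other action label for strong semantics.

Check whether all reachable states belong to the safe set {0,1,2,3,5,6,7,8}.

Answer: INVARIANT VIOLATED at state 4

Trace:
Safe = {0,1,2,3,5,6,7,8}
Reachable = {0,4}
  0: ✓
  4: VIOLATES
counterexample path to 4: tau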